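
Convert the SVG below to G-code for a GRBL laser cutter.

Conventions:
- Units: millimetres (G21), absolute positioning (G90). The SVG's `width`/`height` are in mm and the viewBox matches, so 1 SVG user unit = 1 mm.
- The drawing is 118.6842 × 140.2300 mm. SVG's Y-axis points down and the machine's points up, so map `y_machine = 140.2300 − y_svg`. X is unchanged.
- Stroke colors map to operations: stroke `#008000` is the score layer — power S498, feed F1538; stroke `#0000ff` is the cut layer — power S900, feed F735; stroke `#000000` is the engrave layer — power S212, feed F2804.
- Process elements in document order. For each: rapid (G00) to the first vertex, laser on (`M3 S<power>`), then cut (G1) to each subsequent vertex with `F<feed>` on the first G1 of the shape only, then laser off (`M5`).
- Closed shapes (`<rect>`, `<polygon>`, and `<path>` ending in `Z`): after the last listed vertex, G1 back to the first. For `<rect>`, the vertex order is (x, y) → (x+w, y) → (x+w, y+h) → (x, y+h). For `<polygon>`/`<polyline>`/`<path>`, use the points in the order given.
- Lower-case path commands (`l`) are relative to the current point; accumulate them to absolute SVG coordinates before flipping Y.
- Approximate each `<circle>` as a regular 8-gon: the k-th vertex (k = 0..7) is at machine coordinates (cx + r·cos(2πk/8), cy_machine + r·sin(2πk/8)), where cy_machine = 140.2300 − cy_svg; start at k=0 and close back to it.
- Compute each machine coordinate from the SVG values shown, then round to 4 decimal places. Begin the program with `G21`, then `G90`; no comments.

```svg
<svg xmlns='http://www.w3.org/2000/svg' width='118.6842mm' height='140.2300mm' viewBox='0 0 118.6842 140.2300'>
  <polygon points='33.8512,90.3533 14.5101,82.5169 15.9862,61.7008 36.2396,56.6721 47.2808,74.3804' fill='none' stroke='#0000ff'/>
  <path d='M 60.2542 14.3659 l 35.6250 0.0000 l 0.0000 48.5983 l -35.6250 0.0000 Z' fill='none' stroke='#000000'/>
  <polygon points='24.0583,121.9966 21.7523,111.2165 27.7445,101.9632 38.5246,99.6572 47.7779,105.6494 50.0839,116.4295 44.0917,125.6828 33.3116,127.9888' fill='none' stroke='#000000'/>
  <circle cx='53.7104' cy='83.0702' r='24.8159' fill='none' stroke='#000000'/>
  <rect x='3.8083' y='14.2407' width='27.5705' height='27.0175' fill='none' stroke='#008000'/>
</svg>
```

Since the viewBox matches the mm dimensions, user units are millimetres directly. The only transform is the Y-flip y_m = 140.2300 − y_svg.

Shape 1 is a regular polygon drawn with `<polygon>`. Its stroke #0000ff means cut at S900, F735. After flipping Y the toolpath is (33.8512,49.8767) → (14.5101,57.7131) → (15.9862,78.5292) → (36.2396,83.5579) → (47.2808,65.8496) → (33.8512,49.8767), returning to the start.

Shape 2 is a rectangle drawn with `<path>`. Its stroke #000000 means engrave at S212, F2804. After flipping Y the toolpath is (60.2542,125.8641) → (95.8792,125.8641) → (95.8792,77.2658) → (60.2542,77.2658) → (60.2542,125.8641), returning to the start.

Shape 3 is a regular polygon drawn with `<polygon>`. Its stroke #000000 means engrave at S212, F2804. After flipping Y the toolpath is (24.0583,18.2334) → (21.7523,29.0135) → (27.7445,38.2668) → (38.5246,40.5728) → (47.7779,34.5806) → (50.0839,23.8005) → (44.0917,14.5472) → (33.3116,12.2412) → (24.0583,18.2334), returning to the start.

Shape 4 is a circle drawn with `<circle>`. Its stroke #000000 means engrave at S212, F2804. After flipping Y the toolpath is (78.5263,57.1598) → (71.2579,74.7073) → (53.7104,81.9757) → (36.1629,74.7073) → (28.8945,57.1598) → (36.1629,39.6123) → (53.7104,32.3439) → (71.2579,39.6123) → (78.5263,57.1598), returning to the start.

Shape 5 is a rectangle drawn with `<rect>`. Its stroke #008000 means score at S498, F1538. After flipping Y the toolpath is (3.8083,125.9893) → (31.3788,125.9893) → (31.3788,98.9718) → (3.8083,98.9718) → (3.8083,125.9893), returning to the start.

G21
G90
G00 X33.8512 Y49.8767
M3 S900
G1 X14.5101 Y57.7131 F735
G1 X15.9862 Y78.5292
G1 X36.2396 Y83.5579
G1 X47.2808 Y65.8496
G1 X33.8512 Y49.8767
M5
G00 X60.2542 Y125.8641
M3 S212
G1 X95.8792 Y125.8641 F2804
G1 X95.8792 Y77.2658
G1 X60.2542 Y77.2658
G1 X60.2542 Y125.8641
M5
G00 X24.0583 Y18.2334
M3 S212
G1 X21.7523 Y29.0135 F2804
G1 X27.7445 Y38.2668
G1 X38.5246 Y40.5728
G1 X47.7779 Y34.5806
G1 X50.0839 Y23.8005
G1 X44.0917 Y14.5472
G1 X33.3116 Y12.2412
G1 X24.0583 Y18.2334
M5
G00 X78.5263 Y57.1598
M3 S212
G1 X71.2579 Y74.7073 F2804
G1 X53.7104 Y81.9757
G1 X36.1629 Y74.7073
G1 X28.8945 Y57.1598
G1 X36.1629 Y39.6123
G1 X53.7104 Y32.3439
G1 X71.2579 Y39.6123
G1 X78.5263 Y57.1598
M5
G00 X3.8083 Y125.9893
M3 S498
G1 X31.3788 Y125.9893 F1538
G1 X31.3788 Y98.9718
G1 X3.8083 Y98.9718
G1 X3.8083 Y125.9893
M5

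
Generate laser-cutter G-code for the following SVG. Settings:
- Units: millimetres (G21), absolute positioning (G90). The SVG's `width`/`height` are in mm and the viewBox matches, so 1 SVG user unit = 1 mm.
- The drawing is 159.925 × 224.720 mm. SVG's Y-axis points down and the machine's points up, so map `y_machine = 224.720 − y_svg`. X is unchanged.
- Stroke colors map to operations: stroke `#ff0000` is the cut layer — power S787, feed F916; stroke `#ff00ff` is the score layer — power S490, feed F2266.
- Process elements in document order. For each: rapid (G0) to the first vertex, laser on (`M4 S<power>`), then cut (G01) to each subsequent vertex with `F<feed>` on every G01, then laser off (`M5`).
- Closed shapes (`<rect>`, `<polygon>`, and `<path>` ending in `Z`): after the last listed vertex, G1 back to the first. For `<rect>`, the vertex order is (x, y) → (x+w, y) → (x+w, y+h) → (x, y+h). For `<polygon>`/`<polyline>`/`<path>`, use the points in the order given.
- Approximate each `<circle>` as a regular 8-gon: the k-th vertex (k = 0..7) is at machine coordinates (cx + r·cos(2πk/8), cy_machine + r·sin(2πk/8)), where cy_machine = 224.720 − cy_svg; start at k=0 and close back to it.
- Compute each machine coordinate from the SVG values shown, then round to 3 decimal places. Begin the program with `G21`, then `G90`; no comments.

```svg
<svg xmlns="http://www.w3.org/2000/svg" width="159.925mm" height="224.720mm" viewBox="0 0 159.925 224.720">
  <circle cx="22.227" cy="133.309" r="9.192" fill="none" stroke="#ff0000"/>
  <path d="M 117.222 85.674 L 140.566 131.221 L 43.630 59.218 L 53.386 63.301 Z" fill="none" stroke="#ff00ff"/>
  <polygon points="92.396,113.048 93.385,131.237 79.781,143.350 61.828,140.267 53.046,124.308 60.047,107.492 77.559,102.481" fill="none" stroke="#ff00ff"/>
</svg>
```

1 u = 1 mm; y_m = 224.720 − y.

[1] `<circle>` circle, #ff0000→cut S787 F916: (31.419,91.411) → (28.727,97.911) → (22.227,100.603) → (15.727,97.911) → (13.035,91.411) → (15.727,84.911) → (22.227,82.219) → (28.727,84.911) → (31.419,91.411) (closed)

[2] `<path>` closed polygon, #ff00ff→score S490 F2266: (117.222,139.046) → (140.566,93.499) → (43.630,165.502) → (53.386,161.419) → (117.222,139.046) (closed)

[3] `<polygon>` regular polygon, #ff00ff→score S490 F2266: (92.396,111.672) → (93.385,93.483) → (79.781,81.370) → (61.828,84.453) → (53.046,100.412) → (60.047,117.228) → (77.559,122.239) → (92.396,111.672) (closed)

G21
G90
G0 X31.419 Y91.411
M4 S787
G01 X28.727 Y97.911 F916
G01 X22.227 Y100.603 F916
G01 X15.727 Y97.911 F916
G01 X13.035 Y91.411 F916
G01 X15.727 Y84.911 F916
G01 X22.227 Y82.219 F916
G01 X28.727 Y84.911 F916
G01 X31.419 Y91.411 F916
M5
G0 X117.222 Y139.046
M4 S490
G01 X140.566 Y93.499 F2266
G01 X43.630 Y165.502 F2266
G01 X53.386 Y161.419 F2266
G01 X117.222 Y139.046 F2266
M5
G0 X92.396 Y111.672
M4 S490
G01 X93.385 Y93.483 F2266
G01 X79.781 Y81.370 F2266
G01 X61.828 Y84.453 F2266
G01 X53.046 Y100.412 F2266
G01 X60.047 Y117.228 F2266
G01 X77.559 Y122.239 F2266
G01 X92.396 Y111.672 F2266
M5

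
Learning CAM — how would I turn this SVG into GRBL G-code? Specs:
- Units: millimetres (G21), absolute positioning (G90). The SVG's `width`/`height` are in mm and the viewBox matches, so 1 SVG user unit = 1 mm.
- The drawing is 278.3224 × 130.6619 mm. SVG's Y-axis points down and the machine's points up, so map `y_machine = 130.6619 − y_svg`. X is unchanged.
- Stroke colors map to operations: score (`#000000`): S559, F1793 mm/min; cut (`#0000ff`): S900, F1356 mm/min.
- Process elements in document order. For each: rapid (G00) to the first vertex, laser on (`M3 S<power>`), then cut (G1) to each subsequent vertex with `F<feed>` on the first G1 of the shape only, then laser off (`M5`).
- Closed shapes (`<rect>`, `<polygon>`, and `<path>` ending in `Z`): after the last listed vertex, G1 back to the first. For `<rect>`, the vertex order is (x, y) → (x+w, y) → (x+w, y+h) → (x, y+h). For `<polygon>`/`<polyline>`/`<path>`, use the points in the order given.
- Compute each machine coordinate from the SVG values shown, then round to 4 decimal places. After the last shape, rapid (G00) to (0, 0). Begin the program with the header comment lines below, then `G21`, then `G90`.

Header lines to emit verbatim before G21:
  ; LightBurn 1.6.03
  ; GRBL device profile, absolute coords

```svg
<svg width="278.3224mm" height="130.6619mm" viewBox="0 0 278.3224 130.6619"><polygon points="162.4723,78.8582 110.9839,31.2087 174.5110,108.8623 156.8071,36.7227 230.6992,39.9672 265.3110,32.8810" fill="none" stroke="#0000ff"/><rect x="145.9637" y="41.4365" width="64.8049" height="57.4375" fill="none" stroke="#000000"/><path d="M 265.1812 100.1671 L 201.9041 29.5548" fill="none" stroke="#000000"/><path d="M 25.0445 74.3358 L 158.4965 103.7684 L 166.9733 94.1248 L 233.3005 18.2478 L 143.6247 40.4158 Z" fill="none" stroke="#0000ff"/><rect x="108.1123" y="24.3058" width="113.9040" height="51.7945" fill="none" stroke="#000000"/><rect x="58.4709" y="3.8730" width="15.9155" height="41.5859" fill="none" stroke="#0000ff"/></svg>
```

; LightBurn 1.6.03
; GRBL device profile, absolute coords
G21
G90
G00 X162.4723 Y51.8037
M3 S900
G1 X110.9839 Y99.4532 F1356
G1 X174.5110 Y21.7996
G1 X156.8071 Y93.9392
G1 X230.6992 Y90.6947
G1 X265.3110 Y97.7809
G1 X162.4723 Y51.8037
M5
G00 X145.9637 Y89.2254
M3 S559
G1 X210.7686 Y89.2254 F1793
G1 X210.7686 Y31.7879
G1 X145.9637 Y31.7879
G1 X145.9637 Y89.2254
M5
G00 X265.1812 Y30.4948
M3 S559
G1 X201.9041 Y101.1071 F1793
M5
G00 X25.0445 Y56.3261
M3 S900
G1 X158.4965 Y26.8935 F1356
G1 X166.9733 Y36.5371
G1 X233.3005 Y112.4141
G1 X143.6247 Y90.2461
G1 X25.0445 Y56.3261
M5
G00 X108.1123 Y106.3561
M3 S559
G1 X222.0163 Y106.3561 F1793
G1 X222.0163 Y54.5616
G1 X108.1123 Y54.5616
G1 X108.1123 Y106.3561
M5
G00 X58.4709 Y126.7889
M3 S900
G1 X74.3864 Y126.7889 F1356
G1 X74.3864 Y85.2030
G1 X58.4709 Y85.2030
G1 X58.4709 Y126.7889
M5
G00 X0.0000 Y0.0000

Since the viewBox matches the mm dimensions, user units are millimetres directly. The only transform is the Y-flip y_m = 130.6619 − y_svg.

Shape 1 is a closed polygon drawn with `<polygon>`. Its stroke #0000ff means cut at S900, F1356. After flipping Y the toolpath is (162.4723,51.8037) → (110.9839,99.4532) → (174.5110,21.7996) → (156.8071,93.9392) → (230.6992,90.6947) → (265.3110,97.7809) → (162.4723,51.8037), returning to the start.

Shape 2 is a rectangle drawn with `<rect>`. Its stroke #000000 means score at S559, F1793. After flipping Y the toolpath is (145.9637,89.2254) → (210.7686,89.2254) → (210.7686,31.7879) → (145.9637,31.7879) → (145.9637,89.2254), returning to the start.

Shape 3 is a line segment drawn with `<path>`. Its stroke #000000 means score at S559, F1793. After flipping Y the toolpath is (265.1812,30.4948) → (201.9041,101.1071).

Shape 4 is a closed polygon drawn with `<path>`. Its stroke #0000ff means cut at S900, F1356. After flipping Y the toolpath is (25.0445,56.3261) → (158.4965,26.8935) → (166.9733,36.5371) → (233.3005,112.4141) → (143.6247,90.2461) → (25.0445,56.3261), returning to the start.

Shape 5 is a rectangle drawn with `<rect>`. Its stroke #000000 means score at S559, F1793. After flipping Y the toolpath is (108.1123,106.3561) → (222.0163,106.3561) → (222.0163,54.5616) → (108.1123,54.5616) → (108.1123,106.3561), returning to the start.

Shape 6 is a rectangle drawn with `<rect>`. Its stroke #0000ff means cut at S900, F1356. After flipping Y the toolpath is (58.4709,126.7889) → (74.3864,126.7889) → (74.3864,85.2030) → (58.4709,85.2030) → (58.4709,126.7889), returning to the start.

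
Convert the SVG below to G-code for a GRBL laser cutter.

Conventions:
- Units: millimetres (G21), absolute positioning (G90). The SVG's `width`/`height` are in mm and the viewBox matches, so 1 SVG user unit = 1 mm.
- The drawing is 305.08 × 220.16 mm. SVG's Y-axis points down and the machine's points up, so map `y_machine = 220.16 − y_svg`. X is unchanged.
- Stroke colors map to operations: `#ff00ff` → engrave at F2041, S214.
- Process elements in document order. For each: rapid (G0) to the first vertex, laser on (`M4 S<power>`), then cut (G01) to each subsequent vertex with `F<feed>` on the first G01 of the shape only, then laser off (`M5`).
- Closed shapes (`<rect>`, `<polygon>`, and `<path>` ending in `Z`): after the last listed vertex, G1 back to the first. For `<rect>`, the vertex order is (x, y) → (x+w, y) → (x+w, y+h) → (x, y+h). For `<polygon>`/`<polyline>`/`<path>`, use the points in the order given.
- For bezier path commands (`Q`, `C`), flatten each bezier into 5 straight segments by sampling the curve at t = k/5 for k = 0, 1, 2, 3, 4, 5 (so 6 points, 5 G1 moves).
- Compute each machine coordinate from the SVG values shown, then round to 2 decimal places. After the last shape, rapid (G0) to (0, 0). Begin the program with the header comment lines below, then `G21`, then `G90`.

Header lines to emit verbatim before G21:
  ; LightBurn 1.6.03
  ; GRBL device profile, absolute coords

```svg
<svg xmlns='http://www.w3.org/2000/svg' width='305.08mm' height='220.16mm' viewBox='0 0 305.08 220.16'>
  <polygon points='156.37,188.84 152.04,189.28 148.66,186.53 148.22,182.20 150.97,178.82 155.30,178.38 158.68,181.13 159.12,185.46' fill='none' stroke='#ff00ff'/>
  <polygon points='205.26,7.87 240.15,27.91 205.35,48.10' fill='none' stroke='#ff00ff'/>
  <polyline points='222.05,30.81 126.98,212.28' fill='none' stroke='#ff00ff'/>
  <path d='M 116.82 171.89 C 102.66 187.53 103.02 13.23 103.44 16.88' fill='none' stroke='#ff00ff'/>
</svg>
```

; LightBurn 1.6.03
; GRBL device profile, absolute coords
G21
G90
G0 X156.37 Y31.32
M4 S214
G01 X152.04 Y30.88 F2041
G01 X148.66 Y33.63
G01 X148.22 Y37.96
G01 X150.97 Y41.34
G01 X155.30 Y41.78
G01 X158.68 Y39.03
G01 X159.12 Y34.70
G01 X156.37 Y31.32
M5
G0 X205.26 Y212.29
M4 S214
G01 X240.15 Y192.25 F2041
G01 X205.35 Y172.06
G01 X205.26 Y212.29
M5
G0 X222.05 Y189.35
M4 S214
G01 X126.98 Y7.88 F2041
M5
G0 X116.82 Y48.27
M4 S214
G01 X109.95 Y58.74 F2041
G01 X105.87 Y97.13
G01 X103.89 Y145.79
G01 X103.31 Y187.06
G01 X103.44 Y203.28
M5
G0 X0.00 Y0.00

viewBox `0 0 305.08 220.16` with mm width/height → 1 unit = 1 mm. Flip: y_m = 220.16 − y_svg.

**Shape 1** — `<polygon>` regular polygon, stroke `#ff00ff` → engrave (S214, F2041). Machine vertices: (156.37,31.32) → (152.04,30.88) → (148.66,33.63) → (148.22,37.96) → (150.97,41.34) → (155.30,41.78) → (158.68,39.03) → (159.12,34.70) → (156.37,31.32). Closed: final G1 returns to the first vertex.

**Shape 2** — `<polygon>` regular polygon, stroke `#ff00ff` → engrave (S214, F2041). Machine vertices: (205.26,212.29) → (240.15,192.25) → (205.35,172.06) → (205.26,212.29). Closed: final G1 returns to the first vertex.

**Shape 3** — `<polyline>` line segment, stroke `#ff00ff` → engrave (S214, F2041). Machine vertices: (222.05,189.35) → (126.98,7.88). Open path.

**Shape 4** — `<path>` cubic bezier, stroke `#ff00ff` → engrave (S214, F2041). Control points (SVG): P0=(116.82,171.89), P1=(102.66,187.53), P2=(103.02,13.23), P3=(103.44,16.88); sampled at t=k/5. Machine vertices: (116.82,48.27) → (109.95,58.74) → (105.87,97.13) → (103.89,145.79) → (103.31,187.06) → (103.44,203.28). Open path.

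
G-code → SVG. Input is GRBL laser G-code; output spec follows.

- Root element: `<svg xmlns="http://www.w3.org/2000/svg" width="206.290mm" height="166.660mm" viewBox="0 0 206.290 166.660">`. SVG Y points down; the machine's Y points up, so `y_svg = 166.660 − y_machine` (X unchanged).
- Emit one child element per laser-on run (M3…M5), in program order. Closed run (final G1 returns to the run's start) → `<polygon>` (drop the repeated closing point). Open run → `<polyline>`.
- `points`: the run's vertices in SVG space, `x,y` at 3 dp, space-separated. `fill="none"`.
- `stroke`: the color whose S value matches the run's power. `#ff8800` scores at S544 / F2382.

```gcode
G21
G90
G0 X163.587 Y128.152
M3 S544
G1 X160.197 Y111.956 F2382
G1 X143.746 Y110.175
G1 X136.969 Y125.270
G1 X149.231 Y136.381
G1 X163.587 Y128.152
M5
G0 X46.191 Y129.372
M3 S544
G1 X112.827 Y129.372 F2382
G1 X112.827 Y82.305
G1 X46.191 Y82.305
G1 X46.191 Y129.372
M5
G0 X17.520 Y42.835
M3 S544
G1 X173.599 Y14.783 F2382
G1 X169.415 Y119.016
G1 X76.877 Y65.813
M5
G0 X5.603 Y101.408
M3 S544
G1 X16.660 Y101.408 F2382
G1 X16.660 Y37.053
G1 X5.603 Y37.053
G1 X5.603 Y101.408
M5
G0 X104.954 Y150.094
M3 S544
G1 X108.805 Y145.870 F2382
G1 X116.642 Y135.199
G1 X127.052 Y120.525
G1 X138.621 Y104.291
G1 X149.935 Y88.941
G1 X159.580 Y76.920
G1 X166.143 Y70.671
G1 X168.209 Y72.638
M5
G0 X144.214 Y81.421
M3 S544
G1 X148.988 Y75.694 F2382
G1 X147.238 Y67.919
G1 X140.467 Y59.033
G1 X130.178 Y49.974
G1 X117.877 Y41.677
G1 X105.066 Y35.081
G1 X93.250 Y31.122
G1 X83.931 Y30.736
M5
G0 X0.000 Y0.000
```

<svg xmlns="http://www.w3.org/2000/svg" width="206.290mm" height="166.660mm" viewBox="0 0 206.290 166.660">
  <polygon points="163.587,38.508 160.197,54.704 143.746,56.485 136.969,41.390 149.231,30.279" fill="none" stroke="#ff8800"/>
  <polygon points="46.191,37.288 112.827,37.288 112.827,84.355 46.191,84.355" fill="none" stroke="#ff8800"/>
  <polyline points="17.520,123.825 173.599,151.877 169.415,47.644 76.877,100.847" fill="none" stroke="#ff8800"/>
  <polygon points="5.603,65.252 16.660,65.252 16.660,129.607 5.603,129.607" fill="none" stroke="#ff8800"/>
  <polyline points="104.954,16.566 108.805,20.790 116.642,31.461 127.052,46.135 138.621,62.369 149.935,77.719 159.580,89.740 166.143,95.989 168.209,94.022" fill="none" stroke="#ff8800"/>
  <polyline points="144.214,85.239 148.988,90.966 147.238,98.741 140.467,107.627 130.178,116.686 117.877,124.983 105.066,131.579 93.250,135.538 83.931,135.924" fill="none" stroke="#ff8800"/>
</svg>

Each laser-on run becomes one SVG element. Flip Y back into SVG space with y_svg = 166.660 − y_machine. Every run uses S544, so all elements get stroke `#ff8800` (score).

Run 1: The run returns to its start, so emit a `<polygon>` with points (Y-flipped): 163.587,38.508 160.197,54.704 143.746,56.485 136.969,41.390 149.231,30.279.

Run 2: The run returns to its start, so emit a `<polygon>` with points (Y-flipped): 46.191,37.288 112.827,37.288 112.827,84.355 46.191,84.355.

Run 3: The run is open, so emit a `<polyline>` with points (Y-flipped): 17.520,123.825 173.599,151.877 169.415,47.644 76.877,100.847.

Run 4: The run returns to its start, so emit a `<polygon>` with points (Y-flipped): 5.603,65.252 16.660,65.252 16.660,129.607 5.603,129.607.

Run 5: The run is open, so emit a `<polyline>` with points (Y-flipped): 104.954,16.566 108.805,20.790 116.642,31.461 127.052,46.135 138.621,62.369 149.935,77.719 159.580,89.740 166.143,95.989 168.209,94.022.

Run 6: The run is open, so emit a `<polyline>` with points (Y-flipped): 144.214,85.239 148.988,90.966 147.238,98.741 140.467,107.627 130.178,116.686 117.877,124.983 105.066,131.579 93.250,135.538 83.931,135.924.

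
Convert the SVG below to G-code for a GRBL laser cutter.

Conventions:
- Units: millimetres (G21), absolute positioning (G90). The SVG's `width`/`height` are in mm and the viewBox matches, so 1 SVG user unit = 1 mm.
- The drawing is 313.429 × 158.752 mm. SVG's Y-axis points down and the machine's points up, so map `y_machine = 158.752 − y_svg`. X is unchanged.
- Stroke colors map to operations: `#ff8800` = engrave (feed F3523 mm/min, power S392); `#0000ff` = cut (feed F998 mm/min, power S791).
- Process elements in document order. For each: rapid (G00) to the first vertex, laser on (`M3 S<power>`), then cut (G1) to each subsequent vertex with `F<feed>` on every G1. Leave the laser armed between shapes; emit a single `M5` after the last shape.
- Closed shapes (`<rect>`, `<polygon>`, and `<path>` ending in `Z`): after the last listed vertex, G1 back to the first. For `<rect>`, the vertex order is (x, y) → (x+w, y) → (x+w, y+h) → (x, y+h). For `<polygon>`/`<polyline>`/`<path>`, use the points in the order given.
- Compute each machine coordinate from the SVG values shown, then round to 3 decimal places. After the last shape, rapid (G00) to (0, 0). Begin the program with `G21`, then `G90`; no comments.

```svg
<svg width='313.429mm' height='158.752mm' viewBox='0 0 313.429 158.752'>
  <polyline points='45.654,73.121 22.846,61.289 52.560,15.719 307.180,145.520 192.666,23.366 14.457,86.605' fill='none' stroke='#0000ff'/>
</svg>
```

G21
G90
G00 X45.654 Y85.631
M3 S791
G1 X22.846 Y97.463 F998
G1 X52.560 Y143.033 F998
G1 X307.180 Y13.232 F998
G1 X192.666 Y135.386 F998
G1 X14.457 Y72.147 F998
M5
G00 X0.000 Y0.000

Since the viewBox matches the mm dimensions, user units are millimetres directly. The only transform is the Y-flip y_m = 158.752 − y_svg.

Shape 1 is a open polyline drawn with `<polyline>`. Its stroke #0000ff means cut at S791, F998. After flipping Y the toolpath is (45.654,85.631) → (22.846,97.463) → (52.560,143.033) → (307.180,13.232) → (192.666,135.386) → (14.457,72.147).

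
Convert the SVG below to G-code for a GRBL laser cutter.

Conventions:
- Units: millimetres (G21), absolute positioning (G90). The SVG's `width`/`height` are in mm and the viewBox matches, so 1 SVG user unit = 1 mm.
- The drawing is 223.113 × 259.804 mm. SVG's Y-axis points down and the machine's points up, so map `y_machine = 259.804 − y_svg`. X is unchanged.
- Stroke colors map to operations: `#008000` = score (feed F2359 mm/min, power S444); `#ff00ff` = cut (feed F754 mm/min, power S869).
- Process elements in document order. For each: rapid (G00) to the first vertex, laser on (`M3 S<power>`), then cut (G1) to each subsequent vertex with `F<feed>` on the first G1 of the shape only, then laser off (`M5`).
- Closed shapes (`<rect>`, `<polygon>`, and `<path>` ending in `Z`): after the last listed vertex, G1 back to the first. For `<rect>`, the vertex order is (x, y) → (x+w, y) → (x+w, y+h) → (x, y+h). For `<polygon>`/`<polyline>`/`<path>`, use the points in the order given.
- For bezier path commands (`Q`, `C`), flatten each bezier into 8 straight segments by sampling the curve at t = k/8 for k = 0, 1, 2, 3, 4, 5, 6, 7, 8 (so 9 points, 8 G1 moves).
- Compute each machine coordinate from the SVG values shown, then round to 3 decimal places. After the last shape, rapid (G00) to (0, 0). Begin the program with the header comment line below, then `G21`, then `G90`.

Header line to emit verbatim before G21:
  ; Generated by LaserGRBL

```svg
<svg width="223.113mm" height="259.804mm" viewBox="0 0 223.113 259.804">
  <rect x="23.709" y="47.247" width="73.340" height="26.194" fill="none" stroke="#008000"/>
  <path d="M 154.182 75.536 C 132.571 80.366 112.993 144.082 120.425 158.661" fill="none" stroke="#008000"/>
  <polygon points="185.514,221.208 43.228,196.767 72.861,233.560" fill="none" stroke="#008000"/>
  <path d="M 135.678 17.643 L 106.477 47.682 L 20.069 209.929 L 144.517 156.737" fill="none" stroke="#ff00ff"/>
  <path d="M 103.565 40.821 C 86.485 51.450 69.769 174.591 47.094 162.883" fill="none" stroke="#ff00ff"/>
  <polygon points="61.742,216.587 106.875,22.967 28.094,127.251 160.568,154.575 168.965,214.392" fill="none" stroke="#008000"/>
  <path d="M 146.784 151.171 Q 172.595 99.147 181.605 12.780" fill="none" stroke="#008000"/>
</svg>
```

1 u = 1 mm; y_m = 259.804 − y.

[1] `<rect>` rectangle, #008000→score S444 F2359: (23.709,212.557) → (97.049,212.557) → (97.049,186.363) → (23.709,186.363) → (23.709,212.557) (closed)

[2] `<path>` cubic bezier, #008000→score S444 F2359: (154.182,184.268) → (146.222,179.907) → (138.745,171.292) → (132.044,159.688) → (126.412,146.361) → (122.142,132.578) → (119.525,119.603) → (118.855,108.702) → (120.425,101.143)

[3] `<polygon>` closed polygon, #008000→score S444 F2359: (185.514,38.596) → (43.228,63.037) → (72.861,26.244) → (185.514,38.596) (closed)

[4] `<path>` open polyline, #ff00ff→cut S869 F754: (135.678,242.161) → (106.477,212.122) → (20.069,49.875) → (144.517,103.067)

[5] `<path>` cubic bezier, #ff00ff→cut S869 F754: (103.565,218.983) → (97.165,210.206) → (90.724,193.780) → (84.170,172.604) → (77.428,149.576) → (70.423,127.594) → (63.082,109.559) → (55.330,98.368) → (47.094,96.921)

[6] `<polygon>` closed polygon, #008000→score S444 F2359: (61.742,43.217) → (106.875,236.837) → (28.094,132.553) → (160.568,105.229) → (168.965,45.412) → (61.742,43.217) (closed)

[7] `<path>` quadratic bezier, #008000→score S444 F2359: (146.784,108.633) → (152.974,122.176) → (158.639,136.791) → (163.780,152.480) → (168.395,169.243) → (172.485,187.078) → (176.050,205.987) → (179.090,225.969) → (181.605,247.024)

; Generated by LaserGRBL
G21
G90
G00 X23.709 Y212.557
M3 S444
G1 X97.049 Y212.557 F2359
G1 X97.049 Y186.363
G1 X23.709 Y186.363
G1 X23.709 Y212.557
M5
G00 X154.182 Y184.268
M3 S444
G1 X146.222 Y179.907 F2359
G1 X138.745 Y171.292
G1 X132.044 Y159.688
G1 X126.412 Y146.361
G1 X122.142 Y132.578
G1 X119.525 Y119.603
G1 X118.855 Y108.702
G1 X120.425 Y101.143
M5
G00 X185.514 Y38.596
M3 S444
G1 X43.228 Y63.037 F2359
G1 X72.861 Y26.244
G1 X185.514 Y38.596
M5
G00 X135.678 Y242.161
M3 S869
G1 X106.477 Y212.122 F754
G1 X20.069 Y49.875
G1 X144.517 Y103.067
M5
G00 X103.565 Y218.983
M3 S869
G1 X97.165 Y210.206 F754
G1 X90.724 Y193.780
G1 X84.170 Y172.604
G1 X77.428 Y149.576
G1 X70.423 Y127.594
G1 X63.082 Y109.559
G1 X55.330 Y98.368
G1 X47.094 Y96.921
M5
G00 X61.742 Y43.217
M3 S444
G1 X106.875 Y236.837 F2359
G1 X28.094 Y132.553
G1 X160.568 Y105.229
G1 X168.965 Y45.412
G1 X61.742 Y43.217
M5
G00 X146.784 Y108.633
M3 S444
G1 X152.974 Y122.176 F2359
G1 X158.639 Y136.791
G1 X163.780 Y152.480
G1 X168.395 Y169.243
G1 X172.485 Y187.078
G1 X176.050 Y205.987
G1 X179.090 Y225.969
G1 X181.605 Y247.024
M5
G00 X0.000 Y0.000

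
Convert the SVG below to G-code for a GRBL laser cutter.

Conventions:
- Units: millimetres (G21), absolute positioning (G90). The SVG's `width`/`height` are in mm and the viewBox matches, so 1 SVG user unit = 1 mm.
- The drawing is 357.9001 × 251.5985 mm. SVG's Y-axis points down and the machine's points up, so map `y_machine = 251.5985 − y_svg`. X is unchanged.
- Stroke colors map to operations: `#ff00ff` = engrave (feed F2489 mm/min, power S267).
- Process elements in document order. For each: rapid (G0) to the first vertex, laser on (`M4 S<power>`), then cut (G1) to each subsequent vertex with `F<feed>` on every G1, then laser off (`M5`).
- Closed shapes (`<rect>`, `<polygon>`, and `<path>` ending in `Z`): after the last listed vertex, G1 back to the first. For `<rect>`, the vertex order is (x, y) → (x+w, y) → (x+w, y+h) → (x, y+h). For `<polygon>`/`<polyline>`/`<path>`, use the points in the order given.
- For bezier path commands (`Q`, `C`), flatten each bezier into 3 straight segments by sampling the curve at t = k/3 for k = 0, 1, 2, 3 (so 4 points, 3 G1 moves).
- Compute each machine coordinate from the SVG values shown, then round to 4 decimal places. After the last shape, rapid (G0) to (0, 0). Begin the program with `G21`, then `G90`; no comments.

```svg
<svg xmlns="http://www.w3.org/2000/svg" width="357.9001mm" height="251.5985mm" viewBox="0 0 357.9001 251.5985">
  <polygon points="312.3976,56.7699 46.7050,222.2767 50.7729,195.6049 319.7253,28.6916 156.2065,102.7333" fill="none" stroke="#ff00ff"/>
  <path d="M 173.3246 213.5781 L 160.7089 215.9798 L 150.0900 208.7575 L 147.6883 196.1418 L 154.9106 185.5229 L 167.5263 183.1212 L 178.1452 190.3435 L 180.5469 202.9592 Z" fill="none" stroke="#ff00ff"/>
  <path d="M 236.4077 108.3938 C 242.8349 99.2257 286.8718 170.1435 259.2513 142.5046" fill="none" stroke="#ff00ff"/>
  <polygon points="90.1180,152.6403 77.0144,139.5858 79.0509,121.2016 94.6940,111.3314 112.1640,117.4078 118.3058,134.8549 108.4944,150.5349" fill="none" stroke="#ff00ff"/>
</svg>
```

G21
G90
G0 X312.3976 Y194.8286
M4 S267
G1 X46.7050 Y29.3218 F2489
G1 X50.7729 Y55.9936 F2489
G1 X319.7253 Y222.9069 F2489
G1 X156.2065 Y148.8652 F2489
G1 X312.3976 Y194.8286 F2489
M5
G0 X173.3246 Y38.0204
M4 S267
G1 X160.7089 Y35.6187 F2489
G1 X150.0900 Y42.8410 F2489
G1 X147.6883 Y55.4567 F2489
G1 X154.9106 Y66.0756 F2489
G1 X167.5263 Y68.4773 F2489
G1 X178.1452 Y61.2550 F2489
G1 X180.5469 Y48.6393 F2489
G1 X173.3246 Y38.0204 F2489
M5
G0 X236.4077 Y143.2047
M4 S267
G1 X251.3245 Y132.2939 F2489
G1 X267.0329 Y107.6908 F2489
G1 X259.2513 Y109.0939 F2489
M5
G0 X90.1180 Y98.9582
M4 S267
G1 X77.0144 Y112.0127 F2489
G1 X79.0509 Y130.3969 F2489
G1 X94.6940 Y140.2671 F2489
G1 X112.1640 Y134.1907 F2489
G1 X118.3058 Y116.7436 F2489
G1 X108.4944 Y101.0636 F2489
G1 X90.1180 Y98.9582 F2489
M5
G0 X0.0000 Y0.0000

1 u = 1 mm; y_m = 251.5985 − y.

[1] `<polygon>` closed polygon, #ff00ff→engrave S267 F2489: (312.3976,194.8286) → (46.7050,29.3218) → (50.7729,55.9936) → (319.7253,222.9069) → (156.2065,148.8652) → (312.3976,194.8286) (closed)

[2] `<path>` regular polygon, #ff00ff→engrave S267 F2489: (173.3246,38.0204) → (160.7089,35.6187) → (150.0900,42.8410) → (147.6883,55.4567) → (154.9106,66.0756) → (167.5263,68.4773) → (178.1452,61.2550) → (180.5469,48.6393) → (173.3246,38.0204) (closed)

[3] `<path>` cubic bezier, #ff00ff→engrave S267 F2489: (236.4077,143.2047) → (251.3245,132.2939) → (267.0329,107.6908) → (259.2513,109.0939)

[4] `<polygon>` regular polygon, #ff00ff→engrave S267 F2489: (90.1180,98.9582) → (77.0144,112.0127) → (79.0509,130.3969) → (94.6940,140.2671) → (112.1640,134.1907) → (118.3058,116.7436) → (108.4944,101.0636) → (90.1180,98.9582) (closed)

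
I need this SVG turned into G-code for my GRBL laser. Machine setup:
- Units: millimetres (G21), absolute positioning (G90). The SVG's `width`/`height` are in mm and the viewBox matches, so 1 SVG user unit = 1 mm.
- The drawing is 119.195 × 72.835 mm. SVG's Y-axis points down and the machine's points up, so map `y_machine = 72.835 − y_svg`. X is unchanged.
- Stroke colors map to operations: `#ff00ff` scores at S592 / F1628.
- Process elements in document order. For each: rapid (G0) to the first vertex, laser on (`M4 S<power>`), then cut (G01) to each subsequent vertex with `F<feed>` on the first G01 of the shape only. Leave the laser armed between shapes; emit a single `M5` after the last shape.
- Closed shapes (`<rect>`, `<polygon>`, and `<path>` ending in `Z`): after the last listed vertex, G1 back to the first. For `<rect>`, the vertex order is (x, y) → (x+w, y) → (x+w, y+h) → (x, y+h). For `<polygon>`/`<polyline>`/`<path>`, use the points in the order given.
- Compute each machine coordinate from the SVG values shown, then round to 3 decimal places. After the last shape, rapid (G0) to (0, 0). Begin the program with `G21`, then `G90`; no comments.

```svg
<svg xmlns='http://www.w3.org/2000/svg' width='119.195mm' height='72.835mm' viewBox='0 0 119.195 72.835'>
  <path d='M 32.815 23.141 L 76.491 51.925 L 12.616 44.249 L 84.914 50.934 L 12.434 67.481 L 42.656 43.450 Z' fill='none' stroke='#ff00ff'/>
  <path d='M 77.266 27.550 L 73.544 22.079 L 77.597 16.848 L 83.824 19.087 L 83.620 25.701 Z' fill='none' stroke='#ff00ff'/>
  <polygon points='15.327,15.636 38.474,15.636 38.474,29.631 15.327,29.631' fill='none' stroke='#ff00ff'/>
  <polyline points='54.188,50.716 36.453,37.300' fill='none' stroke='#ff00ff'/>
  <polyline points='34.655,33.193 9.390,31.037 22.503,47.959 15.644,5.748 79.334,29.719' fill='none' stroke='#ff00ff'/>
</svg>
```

Since the viewBox matches the mm dimensions, user units are millimetres directly. The only transform is the Y-flip y_m = 72.835 − y_svg.

Shape 1 is a closed polygon drawn with `<path>`. Its stroke #ff00ff means score at S592, F1628. After flipping Y the toolpath is (32.815,49.694) → (76.491,20.910) → (12.616,28.586) → (84.914,21.901) → (12.434,5.354) → (42.656,29.385) → (32.815,49.694), returning to the start.

Shape 2 is a regular polygon drawn with `<path>`. Its stroke #ff00ff means score at S592, F1628. After flipping Y the toolpath is (77.266,45.285) → (73.544,50.756) → (77.597,55.987) → (83.824,53.748) → (83.620,47.134) → (77.266,45.285), returning to the start.

Shape 3 is a rectangle drawn with `<polygon>`. Its stroke #ff00ff means score at S592, F1628. After flipping Y the toolpath is (15.327,57.199) → (38.474,57.199) → (38.474,43.204) → (15.327,43.204) → (15.327,57.199), returning to the start.

Shape 4 is a line segment drawn with `<polyline>`. Its stroke #ff00ff means score at S592, F1628. After flipping Y the toolpath is (54.188,22.119) → (36.453,35.535).

Shape 5 is a open polyline drawn with `<polyline>`. Its stroke #ff00ff means score at S592, F1628. After flipping Y the toolpath is (34.655,39.642) → (9.390,41.798) → (22.503,24.876) → (15.644,67.087) → (79.334,43.116).

G21
G90
G0 X32.815 Y49.694
M4 S592
G01 X76.491 Y20.910 F1628
G01 X12.616 Y28.586
G01 X84.914 Y21.901
G01 X12.434 Y5.354
G01 X42.656 Y29.385
G01 X32.815 Y49.694
G0 X77.266 Y45.285
M4 S592
G01 X73.544 Y50.756 F1628
G01 X77.597 Y55.987
G01 X83.824 Y53.748
G01 X83.620 Y47.134
G01 X77.266 Y45.285
G0 X15.327 Y57.199
M4 S592
G01 X38.474 Y57.199 F1628
G01 X38.474 Y43.204
G01 X15.327 Y43.204
G01 X15.327 Y57.199
G0 X54.188 Y22.119
M4 S592
G01 X36.453 Y35.535 F1628
G0 X34.655 Y39.642
M4 S592
G01 X9.390 Y41.798 F1628
G01 X22.503 Y24.876
G01 X15.644 Y67.087
G01 X79.334 Y43.116
M5
G0 X0.000 Y0.000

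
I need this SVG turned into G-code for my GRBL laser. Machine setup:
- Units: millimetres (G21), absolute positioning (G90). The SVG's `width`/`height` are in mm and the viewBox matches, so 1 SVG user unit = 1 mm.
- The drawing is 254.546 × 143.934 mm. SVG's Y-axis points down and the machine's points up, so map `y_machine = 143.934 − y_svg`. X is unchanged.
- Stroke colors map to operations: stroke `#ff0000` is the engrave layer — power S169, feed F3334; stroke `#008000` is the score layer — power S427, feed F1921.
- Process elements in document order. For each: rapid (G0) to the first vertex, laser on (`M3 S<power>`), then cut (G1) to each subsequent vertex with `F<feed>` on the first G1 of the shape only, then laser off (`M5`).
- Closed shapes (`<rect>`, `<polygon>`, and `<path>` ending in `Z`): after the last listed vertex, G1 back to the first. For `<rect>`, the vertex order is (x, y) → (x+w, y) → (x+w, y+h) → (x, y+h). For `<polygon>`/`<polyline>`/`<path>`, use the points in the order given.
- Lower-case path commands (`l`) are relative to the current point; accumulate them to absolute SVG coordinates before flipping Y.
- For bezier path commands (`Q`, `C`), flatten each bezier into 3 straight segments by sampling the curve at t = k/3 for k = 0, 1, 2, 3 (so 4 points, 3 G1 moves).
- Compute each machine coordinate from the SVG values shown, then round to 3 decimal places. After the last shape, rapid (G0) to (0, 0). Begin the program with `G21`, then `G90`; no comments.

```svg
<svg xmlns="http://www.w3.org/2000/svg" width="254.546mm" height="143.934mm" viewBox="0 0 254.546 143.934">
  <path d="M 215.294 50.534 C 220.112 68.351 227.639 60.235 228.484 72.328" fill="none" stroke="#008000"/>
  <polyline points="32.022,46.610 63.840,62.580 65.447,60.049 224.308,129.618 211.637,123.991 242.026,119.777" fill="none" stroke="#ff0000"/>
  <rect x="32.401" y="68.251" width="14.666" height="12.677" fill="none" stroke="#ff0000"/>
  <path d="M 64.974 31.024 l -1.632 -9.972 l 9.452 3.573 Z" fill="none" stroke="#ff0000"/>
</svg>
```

Since the viewBox matches the mm dimensions, user units are millimetres directly. The only transform is the Y-flip y_m = 143.934 − y_svg.

Shape 1 is a cubic bezier drawn with `<path>`. Its stroke #008000 means score at S427, F1921. After flipping Y the toolpath is (215.294,93.400) → (220.667,82.518) → (225.759,78.672) → (228.484,71.606).

Shape 2 is a open polyline drawn with `<polyline>`. Its stroke #ff0000 means engrave at S169, F3334. After flipping Y the toolpath is (32.022,97.324) → (63.840,81.354) → (65.447,83.885) → (224.308,14.316) → (211.637,19.943) → (242.026,24.157).

Shape 3 is a rectangle drawn with `<rect>`. Its stroke #ff0000 means engrave at S169, F3334. After flipping Y the toolpath is (32.401,75.683) → (47.067,75.683) → (47.067,63.006) → (32.401,63.006) → (32.401,75.683), returning to the start.

Shape 4 is a regular polygon drawn with `<path>`. Its stroke #ff0000 means engrave at S169, F3334. After flipping Y the toolpath is (64.974,112.910) → (63.342,122.882) → (72.794,119.309) → (64.974,112.910), returning to the start.

G21
G90
G0 X215.294 Y93.400
M3 S427
G1 X220.667 Y82.518 F1921
G1 X225.759 Y78.672
G1 X228.484 Y71.606
M5
G0 X32.022 Y97.324
M3 S169
G1 X63.840 Y81.354 F3334
G1 X65.447 Y83.885
G1 X224.308 Y14.316
G1 X211.637 Y19.943
G1 X242.026 Y24.157
M5
G0 X32.401 Y75.683
M3 S169
G1 X47.067 Y75.683 F3334
G1 X47.067 Y63.006
G1 X32.401 Y63.006
G1 X32.401 Y75.683
M5
G0 X64.974 Y112.910
M3 S169
G1 X63.342 Y122.882 F3334
G1 X72.794 Y119.309
G1 X64.974 Y112.910
M5
G0 X0.000 Y0.000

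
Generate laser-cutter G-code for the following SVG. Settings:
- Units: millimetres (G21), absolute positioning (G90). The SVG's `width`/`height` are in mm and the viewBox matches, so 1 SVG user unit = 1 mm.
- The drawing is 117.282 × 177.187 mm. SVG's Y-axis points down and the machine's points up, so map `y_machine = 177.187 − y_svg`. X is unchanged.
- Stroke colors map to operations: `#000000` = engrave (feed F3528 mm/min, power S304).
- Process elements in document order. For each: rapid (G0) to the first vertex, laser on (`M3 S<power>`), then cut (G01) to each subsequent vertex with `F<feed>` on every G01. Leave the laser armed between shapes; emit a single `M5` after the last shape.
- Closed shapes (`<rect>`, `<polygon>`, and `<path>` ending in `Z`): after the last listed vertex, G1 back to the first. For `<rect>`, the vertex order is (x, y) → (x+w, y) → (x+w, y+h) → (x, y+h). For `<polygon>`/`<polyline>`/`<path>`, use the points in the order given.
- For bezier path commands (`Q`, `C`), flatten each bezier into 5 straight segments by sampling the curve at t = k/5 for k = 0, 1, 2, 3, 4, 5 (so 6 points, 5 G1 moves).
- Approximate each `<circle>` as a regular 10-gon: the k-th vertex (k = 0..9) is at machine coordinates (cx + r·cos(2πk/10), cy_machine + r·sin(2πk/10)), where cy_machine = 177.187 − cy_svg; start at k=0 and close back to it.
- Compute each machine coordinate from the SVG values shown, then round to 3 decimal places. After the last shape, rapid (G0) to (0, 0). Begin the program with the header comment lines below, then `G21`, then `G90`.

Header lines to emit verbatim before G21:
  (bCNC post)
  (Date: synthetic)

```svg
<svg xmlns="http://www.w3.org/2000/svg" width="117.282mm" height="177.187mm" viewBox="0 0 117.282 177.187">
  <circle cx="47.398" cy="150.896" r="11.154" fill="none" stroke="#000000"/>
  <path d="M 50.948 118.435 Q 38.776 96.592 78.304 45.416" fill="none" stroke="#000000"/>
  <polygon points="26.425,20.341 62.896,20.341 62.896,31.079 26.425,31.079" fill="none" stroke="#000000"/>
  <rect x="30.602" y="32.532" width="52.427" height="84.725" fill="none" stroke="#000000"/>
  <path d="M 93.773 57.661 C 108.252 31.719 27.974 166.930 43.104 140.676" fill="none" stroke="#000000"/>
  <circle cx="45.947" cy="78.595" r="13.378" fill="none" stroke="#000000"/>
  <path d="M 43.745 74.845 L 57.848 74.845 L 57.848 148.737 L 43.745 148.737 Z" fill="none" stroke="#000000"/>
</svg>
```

1 u = 1 mm; y_m = 177.187 − y.

[1] `<circle>` circle, #000000→engrave S304 F3528: (58.552,26.291) → (56.422,32.847) → (50.845,36.899) → (43.951,36.899) → (38.374,32.847) → (36.244,26.291) → (38.374,19.735) → (43.951,15.683) → (50.845,15.683) → (56.422,19.735) → (58.552,26.291) (closed)

[2] `<path>` quadratic bezier, #000000→engrave S304 F3528: (50.948,58.752) → (48.147,68.663) → (49.482,80.920) → (54.954,95.523) → (64.561,112.474) → (78.304,131.771)

[3] `<polygon>` rectangle, #000000→engrave S304 F3528: (26.425,156.846) → (62.896,156.846) → (62.896,146.108) → (26.425,146.108) → (26.425,156.846) (closed)

[4] `<rect>` rectangle, #000000→engrave S304 F3528: (30.602,144.655) → (83.029,144.655) → (83.029,59.930) → (30.602,59.930) → (30.602,144.655) (closed)

[5] `<path>` cubic bezier, #000000→engrave S304 F3528: (93.773,119.526) → (92.611,118.334) → (77.835,93.951) → (58.573,61.862) → (43.954,37.553) → (43.104,36.511)

[6] `<circle>` circle, #000000→engrave S304 F3528: (59.325,98.592) → (56.770,106.455) → (50.081,111.315) → (41.813,111.315) → (35.124,106.455) → (32.569,98.592) → (35.124,90.729) → (41.813,85.869) → (50.081,85.869) → (56.770,90.729) → (59.325,98.592) (closed)

[7] `<path>` rectangle, #000000→engrave S304 F3528: (43.745,102.342) → (57.848,102.342) → (57.848,28.450) → (43.745,28.450) → (43.745,102.342) (closed)

(bCNC post)
(Date: synthetic)
G21
G90
G0 X58.552 Y26.291
M3 S304
G01 X56.422 Y32.847 F3528
G01 X50.845 Y36.899 F3528
G01 X43.951 Y36.899 F3528
G01 X38.374 Y32.847 F3528
G01 X36.244 Y26.291 F3528
G01 X38.374 Y19.735 F3528
G01 X43.951 Y15.683 F3528
G01 X50.845 Y15.683 F3528
G01 X56.422 Y19.735 F3528
G01 X58.552 Y26.291 F3528
G0 X50.948 Y58.752
M3 S304
G01 X48.147 Y68.663 F3528
G01 X49.482 Y80.920 F3528
G01 X54.954 Y95.523 F3528
G01 X64.561 Y112.474 F3528
G01 X78.304 Y131.771 F3528
G0 X26.425 Y156.846
M3 S304
G01 X62.896 Y156.846 F3528
G01 X62.896 Y146.108 F3528
G01 X26.425 Y146.108 F3528
G01 X26.425 Y156.846 F3528
G0 X30.602 Y144.655
M3 S304
G01 X83.029 Y144.655 F3528
G01 X83.029 Y59.930 F3528
G01 X30.602 Y59.930 F3528
G01 X30.602 Y144.655 F3528
G0 X93.773 Y119.526
M3 S304
G01 X92.611 Y118.334 F3528
G01 X77.835 Y93.951 F3528
G01 X58.573 Y61.862 F3528
G01 X43.954 Y37.553 F3528
G01 X43.104 Y36.511 F3528
G0 X59.325 Y98.592
M3 S304
G01 X56.770 Y106.455 F3528
G01 X50.081 Y111.315 F3528
G01 X41.813 Y111.315 F3528
G01 X35.124 Y106.455 F3528
G01 X32.569 Y98.592 F3528
G01 X35.124 Y90.729 F3528
G01 X41.813 Y85.869 F3528
G01 X50.081 Y85.869 F3528
G01 X56.770 Y90.729 F3528
G01 X59.325 Y98.592 F3528
G0 X43.745 Y102.342
M3 S304
G01 X57.848 Y102.342 F3528
G01 X57.848 Y28.450 F3528
G01 X43.745 Y28.450 F3528
G01 X43.745 Y102.342 F3528
M5
G0 X0.000 Y0.000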